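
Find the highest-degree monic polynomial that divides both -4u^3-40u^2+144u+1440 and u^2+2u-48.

Apply the Euclidean algorithm:
  -4u^3-40u^2+144u+1440 = (-4u-32)(u^2+2u-48) + (16u-96)
  u^2+2u-48 = ((1/16)u+1/2)(16u-96) + (0)
Last nonzero remainder: 16u-96. Dividing through by 16 gives the monic gcd u-6.

u-6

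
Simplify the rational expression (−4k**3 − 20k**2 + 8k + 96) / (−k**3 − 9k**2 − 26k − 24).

Repeated division with remainder:
  −4k**3 − 20k**2 + 8k + 96 = (4)(−k**3 − 9k**2 − 26k − 24) + (16k**2 + 112k + 192)
  −k**3 − 9k**2 − 26k − 24 = (−(1/16)k − 1/8)(16k**2 + 112k + 192) + (0)
Last nonzero remainder: 16k**2 + 112k + 192. Dividing through by 16 gives the monic gcd k**2 + 7k + 12.
Cancel k**2 + 7k + 12 from numerator and denominator to get the reduced form.

(4k − 8)/(k + 2)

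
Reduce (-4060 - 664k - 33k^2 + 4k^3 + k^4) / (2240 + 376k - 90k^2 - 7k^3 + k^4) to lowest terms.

Repeated division with remainder:
  k^4 + 4k^3 - 33k^2 - 664k - 4060 = (k^4 - 7k^3 - 90k^2 + 376k + 2240) + (11k^3 + 57k^2 - 1040k - 6300)
  k^4 - 7k^3 - 90k^2 + 376k + 2240 = ((1/11)k - 134/121)(11k^3 + 57k^2 - 1040k - 6300) + ((8188/121)k^2 - (24564/121)k - 573160/121)
  11k^3 + 57k^2 - 1040k - 6300 = ((1331/8188)k + 5445/4094)((8188/121)k^2 - (24564/121)k - 573160/121) + (0)
Last nonzero remainder: (8188/121)k^2 - (24564/121)k - 573160/121. Dividing through by 8188/121 gives the monic gcd k^2 - 3k - 70.
Cancel k^2 - 3k - 70 from numerator and denominator to get the reduced form.

(58 + 7k + k^2)/(-32 - 4k + k^2)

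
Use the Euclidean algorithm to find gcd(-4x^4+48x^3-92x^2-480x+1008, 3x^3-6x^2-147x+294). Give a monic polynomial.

By polynomial division,
  -4x^4+48x^3-92x^2-480x+1008 = (-(4/3)x+40/3)(3x^3-6x^2-147x+294) + (-208x^2+1872x-2912)
  3x^3-6x^2-147x+294 = (-(3/208)x-21/208)(-208x^2+1872x-2912) + (0)
Last nonzero remainder: -208x^2+1872x-2912. Dividing through by -208 gives the monic gcd x^2-9x+14.

x^2-9x+14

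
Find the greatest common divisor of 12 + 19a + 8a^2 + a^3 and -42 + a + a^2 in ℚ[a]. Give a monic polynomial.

1

By polynomial division,
  a^3 + 8a^2 + 19a + 12 = (a + 7)(a^2 + a - 42) + (54a + 306)
  a^2 + a - 42 = ((1/54)a - 7/81)(54a + 306) + (-140/9)
  54a + 306 = (-(243/70)a - 1377/70)(-140/9) + (0)
The last nonzero remainder is the constant -140/9, so the polynomials are coprime and gcd = 1.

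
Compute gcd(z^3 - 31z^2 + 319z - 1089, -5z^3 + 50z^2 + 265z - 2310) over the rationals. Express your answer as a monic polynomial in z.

By polynomial division,
  z^3 - 31z^2 + 319z - 1089 = (-1/5)(-5z^3 + 50z^2 + 265z - 2310) + (-21z^2 + 372z - 1551)
  -5z^3 + 50z^2 + 265z - 2310 = ((5/21)z + 90/49)(-21z^2 + 372z - 1551) + (-(2400/49)z + 26400/49)
  -21z^2 + 372z - 1551 = ((343/800)z - 2303/800)(-(2400/49)z + 26400/49) + (0)
Last nonzero remainder: -(2400/49)z + 26400/49. Dividing through by -2400/49 gives the monic gcd z - 11.

z - 11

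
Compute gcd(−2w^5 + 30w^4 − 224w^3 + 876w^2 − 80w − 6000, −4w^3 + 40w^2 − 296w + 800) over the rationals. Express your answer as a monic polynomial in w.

w^2 − 6w + 50

By polynomial division,
  −2w^5 + 30w^4 − 224w^3 + 876w^2 − 80w − 6000 = ((1/2)w^2 − (5/2)w − 6)(−4w^3 + 40w^2 − 296w + 800) + (−24w^2 + 144w − 1200)
  −4w^3 + 40w^2 − 296w + 800 = ((1/6)w − 2/3)(−24w^2 + 144w − 1200) + (0)
Last nonzero remainder: −24w^2 + 144w − 1200. Dividing through by −24 gives the monic gcd w^2 − 6w + 50.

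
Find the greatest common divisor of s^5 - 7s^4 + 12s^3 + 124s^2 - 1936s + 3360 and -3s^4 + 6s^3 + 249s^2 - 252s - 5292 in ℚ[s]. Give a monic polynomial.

By polynomial division,
  s^5 - 7s^4 + 12s^3 + 124s^2 - 1936s + 3360 = (-(1/3)s + 5/3)(-3s^4 + 6s^3 + 249s^2 - 252s - 5292) + (85s^3 - 375s^2 - 3280s + 12180)
  -3s^4 + 6s^3 + 249s^2 - 252s - 5292 = (-(3/85)s - 123/1445)(85s^3 - 375s^2 - 3280s + 12180) + ((29280/289)s^2 - (29280/289)s - 1229760/289)
  85s^3 - 375s^2 - 3280s + 12180 = ((4913/5856)s - 8381/2928)((29280/289)s^2 - (29280/289)s - 1229760/289) + (0)
Last nonzero remainder: (29280/289)s^2 - (29280/289)s - 1229760/289. Dividing through by 29280/289 gives the monic gcd s^2 - s - 42.

s^2 - s - 42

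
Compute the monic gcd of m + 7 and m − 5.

1

By polynomial division,
  m + 7 = (m − 5) + (12)
  m − 5 = ((1/12)m − 5/12)(12) + (0)
The last nonzero remainder is the constant 12, so the polynomials are coprime and gcd = 1.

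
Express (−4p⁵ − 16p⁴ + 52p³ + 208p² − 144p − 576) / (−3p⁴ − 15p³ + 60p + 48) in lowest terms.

(4p² − 36)/(3p + 3)

Euclidean algorithm in ℚ[p]:
  −4p⁵ − 16p⁴ + 52p³ + 208p² − 144p − 576 = ((4/3)p − 4/3)(−3p⁴ − 15p³ + 60p + 48) + (32p³ + 128p² − 128p − 512)
  −3p⁴ − 15p³ + 60p + 48 = (−(3/32)p − 3/32)(32p³ + 128p² − 128p − 512) + (0)
Last nonzero remainder: 32p³ + 128p² − 128p − 512. Dividing through by 32 gives the monic gcd p³ + 4p² − 4p − 16.
Cancel p³ + 4p² − 4p − 16 from numerator and denominator to get the reduced form.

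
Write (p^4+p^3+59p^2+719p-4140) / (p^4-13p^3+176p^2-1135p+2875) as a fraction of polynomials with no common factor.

(p^2+5p-36)/(p^2-9p+25)

Repeated division with remainder:
  p^4+p^3+59p^2+719p-4140 = (p^4-13p^3+176p^2-1135p+2875) + (14p^3-117p^2+1854p-7015)
  p^4-13p^3+176p^2-1135p+2875 = ((1/14)p-65/196)(14p^3-117p^2+1854p-7015) + ((935/196)p^2-(935/49)p+107525/196)
  14p^3-117p^2+1854p-7015 = ((2744/935)p-11956/935)((935/196)p^2-(935/49)p+107525/196) + (0)
Last nonzero remainder: (935/196)p^2-(935/49)p+107525/196. Dividing through by 935/196 gives the monic gcd p^2-4p+115.
Cancel p^2-4p+115 from numerator and denominator to get the reduced form.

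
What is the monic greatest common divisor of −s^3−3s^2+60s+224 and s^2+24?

1

Apply the Euclidean algorithm:
  −s^3−3s^2+60s+224 = (−s−3)(s^2+24) + (84s+296)
  s^2+24 = ((1/84)s−37/882)(84s+296) + (16060/441)
  84s+296 = ((9261/4015)s+32634/4015)(16060/441) + (0)
The last nonzero remainder is the constant 16060/441, so the polynomials are coprime and gcd = 1.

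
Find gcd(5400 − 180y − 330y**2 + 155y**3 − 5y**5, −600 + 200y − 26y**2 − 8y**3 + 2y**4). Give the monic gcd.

−60 + 32y − 9y**2 + y**3

Repeated division with remainder:
  −5y**5 + 155y**3 − 330y**2 − 180y + 5400 = (−(5/2)y − 10)(2y**4 − 8y**3 − 26y**2 + 200y − 600) + (10y**3 − 90y**2 + 320y − 600)
  2y**4 − 8y**3 − 26y**2 + 200y − 600 = ((1/5)y + 1)(10y**3 − 90y**2 + 320y − 600) + (0)
Last nonzero remainder: 10y**3 − 90y**2 + 320y − 600. Dividing through by 10 gives the monic gcd y**3 − 9y**2 + 32y − 60.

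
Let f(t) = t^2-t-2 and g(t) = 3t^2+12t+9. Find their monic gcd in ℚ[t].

t+1

Apply the Euclidean algorithm:
  t^2-t-2 = (1/3)(3t^2+12t+9) + (-5t-5)
  3t^2+12t+9 = (-(3/5)t-9/5)(-5t-5) + (0)
Last nonzero remainder: -5t-5. Dividing through by -5 gives the monic gcd t+1.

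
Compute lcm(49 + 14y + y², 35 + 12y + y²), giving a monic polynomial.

245 + 119y + 19y² + y³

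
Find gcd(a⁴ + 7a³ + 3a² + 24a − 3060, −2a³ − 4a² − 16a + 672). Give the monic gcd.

a − 6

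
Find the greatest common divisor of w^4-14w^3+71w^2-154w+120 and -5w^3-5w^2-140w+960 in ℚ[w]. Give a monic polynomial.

w-4

Euclidean algorithm in ℚ[w]:
  w^4-14w^3+71w^2-154w+120 = (-(1/5)w+3)(-5w^3-5w^2-140w+960) + (58w^2+458w-2760)
  -5w^3-5w^2-140w+960 = (-(5/58)w+500/841)(58w^2+458w-2760) + (-(546840/841)w+2187360/841)
  58w^2+458w-2760 = (-(24389/273420)w-19343/18228)(-(546840/841)w+2187360/841) + (0)
Last nonzero remainder: -(546840/841)w+2187360/841. Dividing through by -546840/841 gives the monic gcd w-4.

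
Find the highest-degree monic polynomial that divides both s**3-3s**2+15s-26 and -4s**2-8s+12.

Repeated division with remainder:
  s**3-3s**2+15s-26 = (-(1/4)s+5/4)(-4s**2-8s+12) + (28s-41)
  -4s**2-8s+12 = (-(1/7)s-97/196)(28s-41) + (-1625/196)
  28s-41 = (-(5488/1625)s+8036/1625)(-1625/196) + (0)
The last nonzero remainder is the constant -1625/196, so the polynomials are coprime and gcd = 1.

1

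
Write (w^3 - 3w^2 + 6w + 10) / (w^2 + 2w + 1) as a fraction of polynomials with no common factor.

(w^2 - 4w + 10)/(w + 1)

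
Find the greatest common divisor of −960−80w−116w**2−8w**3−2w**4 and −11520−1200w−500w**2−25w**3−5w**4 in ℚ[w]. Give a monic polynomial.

48+4w+w**2

Euclidean algorithm in ℚ[w]:
  −2w**4−8w**3−116w**2−80w−960 = (2/5)(−5w**4−25w**3−500w**2−1200w−11520) + (2w**3+84w**2+400w+3648)
  −5w**4−25w**3−500w**2−1200w−11520 = (−(5/2)w+185/2)(2w**3+84w**2+400w+3648) + (−7270w**2−29080w−348960)
  2w**3+84w**2+400w+3648 = (−(1/3635)w−38/3635)(−7270w**2−29080w−348960) + (0)
Last nonzero remainder: −7270w**2−29080w−348960. Dividing through by −7270 gives the monic gcd w**2+4w+48.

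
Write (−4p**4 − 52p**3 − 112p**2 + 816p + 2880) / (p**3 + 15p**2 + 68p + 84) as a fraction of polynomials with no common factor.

Euclidean algorithm in ℚ[p]:
  −4p**4 − 52p**3 − 112p**2 + 816p + 2880 = (−4p + 8)(p**3 + 15p**2 + 68p + 84) + (40p**2 + 608p + 2208)
  p**3 + 15p**2 + 68p + 84 = ((1/40)p − 1/200)(40p**2 + 608p + 2208) + ((396/25)p + 2376/25)
  40p**2 + 608p + 2208 = ((250/99)p + 2300/99)((396/25)p + 2376/25) + (0)
Last nonzero remainder: (396/25)p + 2376/25. Dividing through by 396/25 gives the monic gcd p + 6.
Cancel p + 6 from numerator and denominator to get the reduced form.

(−4p**3 − 28p**2 + 56p + 480)/(p**2 + 9p + 14)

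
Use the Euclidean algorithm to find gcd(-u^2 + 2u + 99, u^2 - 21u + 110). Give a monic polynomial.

By polynomial division,
  -u^2 + 2u + 99 = (-1)(u^2 - 21u + 110) + (-19u + 209)
  u^2 - 21u + 110 = (-(1/19)u + 10/19)(-19u + 209) + (0)
Last nonzero remainder: -19u + 209. Dividing through by -19 gives the monic gcd u - 11.

u - 11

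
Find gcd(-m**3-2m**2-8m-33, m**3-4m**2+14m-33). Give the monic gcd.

Repeated division with remainder:
  -m**3-2m**2-8m-33 = (-1)(m**3-4m**2+14m-33) + (-6m**2+6m-66)
  m**3-4m**2+14m-33 = (-(1/6)m+1/2)(-6m**2+6m-66) + (0)
Last nonzero remainder: -6m**2+6m-66. Dividing through by -6 gives the monic gcd m**2-m+11.

m**2-m+11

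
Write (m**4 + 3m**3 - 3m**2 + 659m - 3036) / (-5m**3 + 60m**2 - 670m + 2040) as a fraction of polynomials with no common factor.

(-m**3 - 7m**2 - 25m - 759)/(5m**2 - 40m + 510)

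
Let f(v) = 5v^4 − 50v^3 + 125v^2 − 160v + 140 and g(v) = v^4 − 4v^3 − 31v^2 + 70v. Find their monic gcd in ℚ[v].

By polynomial division,
  5v^4 − 50v^3 + 125v^2 − 160v + 140 = (5)(v^4 − 4v^3 − 31v^2 + 70v) + (−30v^3 + 280v^2 − 510v + 140)
  v^4 − 4v^3 − 31v^2 + 70v = (−(1/30)v − 8/45)(−30v^3 + 280v^2 − 510v + 140) + ((16/9)v^2 − 16v + 224/9)
  −30v^3 + 280v^2 − 510v + 140 = (−(135/8)v + 45/8)((16/9)v^2 − 16v + 224/9) + (0)
Last nonzero remainder: (16/9)v^2 − 16v + 224/9. Dividing through by 16/9 gives the monic gcd v^2 − 9v + 14.

v^2 − 9v + 14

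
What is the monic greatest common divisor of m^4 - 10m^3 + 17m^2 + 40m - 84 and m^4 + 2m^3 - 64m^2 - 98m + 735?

Euclidean algorithm in ℚ[m]:
  m^4 - 10m^3 + 17m^2 + 40m - 84 = (m^4 + 2m^3 - 64m^2 - 98m + 735) + (-12m^3 + 81m^2 + 138m - 819)
  m^4 + 2m^3 - 64m^2 - 98m + 735 = (-(1/12)m - 35/48)(-12m^3 + 81m^2 + 138m - 819) + ((105/16)m^2 - (525/8)m + 2205/16)
  -12m^3 + 81m^2 + 138m - 819 = (-(64/35)m - 208/35)((105/16)m^2 - (525/8)m + 2205/16) + (0)
Last nonzero remainder: (105/16)m^2 - (525/8)m + 2205/16. Dividing through by 105/16 gives the monic gcd m^2 - 10m + 21.

m^2 - 10m + 21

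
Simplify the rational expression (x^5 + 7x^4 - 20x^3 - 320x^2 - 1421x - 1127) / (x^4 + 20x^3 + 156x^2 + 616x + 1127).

(x^2 - 6x - 7)/(x + 7)

Euclidean algorithm in ℚ[x]:
  x^5 + 7x^4 - 20x^3 - 320x^2 - 1421x - 1127 = (x - 13)(x^4 + 20x^3 + 156x^2 + 616x + 1127) + (84x^3 + 1092x^2 + 5460x + 13524)
  x^4 + 20x^3 + 156x^2 + 616x + 1127 = ((1/84)x + 1/12)(84x^3 + 1092x^2 + 5460x + 13524) + (0)
Last nonzero remainder: 84x^3 + 1092x^2 + 5460x + 13524. Dividing through by 84 gives the monic gcd x^3 + 13x^2 + 65x + 161.
Cancel x^3 + 13x^2 + 65x + 161 from numerator and denominator to get the reduced form.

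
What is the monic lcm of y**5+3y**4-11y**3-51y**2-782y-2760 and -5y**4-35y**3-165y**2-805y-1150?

y**6+5y**5-5y**4-73y**3-884y**2-4324y-5520

By polynomial division,
  y**5+3y**4-11y**3-51y**2-782y-2760 = (-(1/5)y+4/5)(-5y**4-35y**3-165y**2-805y-1150) + (-16y**3-80y**2-368y-1840)
  -5y**4-35y**3-165y**2-805y-1150 = ((5/16)y+5/8)(-16y**3-80y**2-368y-1840) + (0)
Last nonzero remainder: -16y**3-80y**2-368y-1840. Dividing through by -16 gives the monic gcd y**3+5y**2+23y+115.
Then lcm(f, g) = f·g / gcd(f, g); expanding and making the result monic gives the answer.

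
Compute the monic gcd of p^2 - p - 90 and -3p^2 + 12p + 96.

1

Repeated division with remainder:
  p^2 - p - 90 = (-1/3)(-3p^2 + 12p + 96) + (3p - 58)
  -3p^2 + 12p + 96 = (-p - 46/3)(3p - 58) + (-2380/3)
  3p - 58 = (-(9/2380)p + 87/1190)(-2380/3) + (0)
The last nonzero remainder is the constant -2380/3, so the polynomials are coprime and gcd = 1.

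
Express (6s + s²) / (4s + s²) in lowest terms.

By polynomial division,
  s² + 6s = (s² + 4s) + (2s)
  s² + 4s = ((1/2)s + 2)(2s) + (0)
Last nonzero remainder: 2s. Dividing through by 2 gives the monic gcd s.
Cancel s from numerator and denominator to get the reduced form.

(6 + s)/(4 + s)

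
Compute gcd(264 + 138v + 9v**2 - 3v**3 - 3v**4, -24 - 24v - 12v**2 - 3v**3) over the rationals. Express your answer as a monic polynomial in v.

2 + v

Apply the Euclidean algorithm:
  -3v**4 - 3v**3 + 9v**2 + 138v + 264 = (v - 3)(-3v**3 - 12v**2 - 24v - 24) + (-3v**2 + 90v + 192)
  -3v**3 - 12v**2 - 24v - 24 = (v + 34)(-3v**2 + 90v + 192) + (-3276v - 6552)
  -3v**2 + 90v + 192 = ((1/1092)v - 8/273)(-3276v - 6552) + (0)
Last nonzero remainder: -3276v - 6552. Dividing through by -3276 gives the monic gcd v + 2.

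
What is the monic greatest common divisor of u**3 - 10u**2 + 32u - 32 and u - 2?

u - 2

Apply the Euclidean algorithm:
  u**3 - 10u**2 + 32u - 32 = (u**2 - 8u + 16)(u - 2) + (0)
The last nonzero remainder u - 2 is already monic.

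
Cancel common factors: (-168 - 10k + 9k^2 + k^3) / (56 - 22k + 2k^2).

(42 + 13k + k^2)/(-14 + 2k)

Repeated division with remainder:
  k^3 + 9k^2 - 10k - 168 = ((1/2)k + 10)(2k^2 - 22k + 56) + (182k - 728)
  2k^2 - 22k + 56 = ((1/91)k - 1/13)(182k - 728) + (0)
Last nonzero remainder: 182k - 728. Dividing through by 182 gives the monic gcd k - 4.
Cancel k - 4 from numerator and denominator to get the reduced form.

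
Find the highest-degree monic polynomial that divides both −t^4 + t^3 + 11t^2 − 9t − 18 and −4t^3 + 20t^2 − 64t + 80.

t − 2

Euclidean algorithm in ℚ[t]:
  −t^4 + t^3 + 11t^2 − 9t − 18 = ((1/4)t + 1)(−4t^3 + 20t^2 − 64t + 80) + (7t^2 + 35t − 98)
  −4t^3 + 20t^2 − 64t + 80 = (−(4/7)t + 40/7)(7t^2 + 35t − 98) + (−320t + 640)
  7t^2 + 35t − 98 = (−(7/320)t − 49/320)(−320t + 640) + (0)
Last nonzero remainder: −320t + 640. Dividing through by −320 gives the monic gcd t − 2.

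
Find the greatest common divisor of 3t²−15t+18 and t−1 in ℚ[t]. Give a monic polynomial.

Euclidean algorithm in ℚ[t]:
  3t²−15t+18 = (3t−12)(t−1) + (6)
  t−1 = ((1/6)t−1/6)(6) + (0)
The last nonzero remainder is the constant 6, so the polynomials are coprime and gcd = 1.

1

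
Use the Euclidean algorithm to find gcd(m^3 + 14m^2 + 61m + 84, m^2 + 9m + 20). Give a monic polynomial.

Apply the Euclidean algorithm:
  m^3 + 14m^2 + 61m + 84 = (m + 5)(m^2 + 9m + 20) + (−4m − 16)
  m^2 + 9m + 20 = (−(1/4)m − 5/4)(−4m − 16) + (0)
Last nonzero remainder: −4m − 16. Dividing through by −4 gives the monic gcd m + 4.

m + 4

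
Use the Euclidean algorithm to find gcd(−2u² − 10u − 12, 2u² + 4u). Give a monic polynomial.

By polynomial division,
  −2u² − 10u − 12 = (−1)(2u² + 4u) + (−6u − 12)
  2u² + 4u = (−(1/3)u)(−6u − 12) + (0)
Last nonzero remainder: −6u − 12. Dividing through by −6 gives the monic gcd u + 2.

u + 2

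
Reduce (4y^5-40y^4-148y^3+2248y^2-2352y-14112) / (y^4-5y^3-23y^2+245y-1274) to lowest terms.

(4y^3-40y^2+48y+288)/(y^2-5y+26)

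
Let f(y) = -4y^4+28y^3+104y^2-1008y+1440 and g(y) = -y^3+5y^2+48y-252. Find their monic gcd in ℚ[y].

y-6

Apply the Euclidean algorithm:
  -4y^4+28y^3+104y^2-1008y+1440 = (4y-8)(-y^3+5y^2+48y-252) + (-48y^2+384y-576)
  -y^3+5y^2+48y-252 = ((1/48)y+1/16)(-48y^2+384y-576) + (36y-216)
  -48y^2+384y-576 = (-(4/3)y+8/3)(36y-216) + (0)
Last nonzero remainder: 36y-216. Dividing through by 36 gives the monic gcd y-6.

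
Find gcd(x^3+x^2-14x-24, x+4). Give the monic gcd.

By polynomial division,
  x^3+x^2-14x-24 = (x^2-3x-2)(x+4) + (-16)
  x+4 = (-(1/16)x-1/4)(-16) + (0)
The last nonzero remainder is the constant -16, so the polynomials are coprime and gcd = 1.

1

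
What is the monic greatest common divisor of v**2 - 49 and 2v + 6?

Repeated division with remainder:
  v**2 - 49 = ((1/2)v - 3/2)(2v + 6) + (-40)
  2v + 6 = (-(1/20)v - 3/20)(-40) + (0)
The last nonzero remainder is the constant -40, so the polynomials are coprime and gcd = 1.

1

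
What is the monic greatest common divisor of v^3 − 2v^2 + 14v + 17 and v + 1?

v + 1

Apply the Euclidean algorithm:
  v^3 − 2v^2 + 14v + 17 = (v^2 − 3v + 17)(v + 1) + (0)
The last nonzero remainder v + 1 is already monic.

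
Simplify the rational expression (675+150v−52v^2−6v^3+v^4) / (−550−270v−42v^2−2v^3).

(−135−3v+11v^2−v^3)/(110+32v+2v^2)

By polynomial division,
  v^4−6v^3−52v^2+150v+675 = (−(1/2)v+27/2)(−2v^3−42v^2−270v−550) + (380v^2+3520v+8100)
  −2v^3−42v^2−270v−550 = (−(1/190)v−223/3610)(380v^2+3520v+8100) + (−(3584/361)v−17920/361)
  380v^2+3520v+8100 = (−(34295/896)v−146205/896)(−(3584/361)v−17920/361) + (0)
Last nonzero remainder: −(3584/361)v−17920/361. Dividing through by −3584/361 gives the monic gcd v+5.
Cancel v+5 from numerator and denominator to get the reduced form.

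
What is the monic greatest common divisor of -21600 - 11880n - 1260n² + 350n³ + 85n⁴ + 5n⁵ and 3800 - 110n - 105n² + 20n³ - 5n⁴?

Apply the Euclidean algorithm:
  5n⁵ + 85n⁴ + 350n³ - 1260n² - 11880n - 21600 = (-n - 21)(-5n⁴ + 20n³ - 105n² - 110n + 3800) + (665n³ - 3575n² - 10390n + 58200)
  -5n⁴ + 20n³ - 105n² - 110n + 3800 = (-(1/133)n - 183/17689)(665n³ - 3575n² - 10390n + 58200) + (-(3893440/17689)n² + (3893440/17689)n + 77868800/17689)
  665n³ - 3575n² - 10390n + 58200 = (-(2352637/778688)n + 5147499/389344)(-(3893440/17689)n² + (3893440/17689)n + 77868800/17689) + (0)
Last nonzero remainder: -(3893440/17689)n² + (3893440/17689)n + 77868800/17689. Dividing through by -3893440/17689 gives the monic gcd n² - n - 20.

-20 - n + n²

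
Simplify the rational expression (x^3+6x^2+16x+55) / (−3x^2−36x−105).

(−x^2−x−11)/(3x+21)

Apply the Euclidean algorithm:
  x^3+6x^2+16x+55 = (−(1/3)x+2)(−3x^2−36x−105) + (53x+265)
  −3x^2−36x−105 = (−(3/53)x−21/53)(53x+265) + (0)
Last nonzero remainder: 53x+265. Dividing through by 53 gives the monic gcd x+5.
Cancel x+5 from numerator and denominator to get the reduced form.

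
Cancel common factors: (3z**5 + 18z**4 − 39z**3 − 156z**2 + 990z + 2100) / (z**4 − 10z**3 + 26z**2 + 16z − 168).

(3z**2 + 30z + 75)/(z − 6)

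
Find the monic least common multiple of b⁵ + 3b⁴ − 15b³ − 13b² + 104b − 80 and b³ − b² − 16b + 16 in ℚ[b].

Repeated division with remainder:
  b⁵ + 3b⁴ − 15b³ − 13b² + 104b − 80 = (b² + 4b + 5)(b³ − b² − 16b + 16) + (40b² + 120b − 160)
  b³ − b² − 16b + 16 = ((1/40)b − 1/10)(40b² + 120b − 160) + (0)
Last nonzero remainder: 40b² + 120b − 160. Dividing through by 40 gives the monic gcd b² + 3b − 4.
Then lcm(f, g) = f·g / gcd(f, g); expanding and making the result monic gives the answer.

b⁶ − b⁵ − 27b⁴ + 47b³ + 156b² − 496b + 320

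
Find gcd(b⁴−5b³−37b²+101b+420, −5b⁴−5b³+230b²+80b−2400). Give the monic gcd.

Apply the Euclidean algorithm:
  b⁴−5b³−37b²+101b+420 = (−1/5)(−5b⁴−5b³+230b²+80b−2400) + (−6b³+9b²+117b−60)
  −5b⁴−5b³+230b²+80b−2400 = ((5/6)b+25/12)(−6b³+9b²+117b−60) + ((455/4)b²−(455/4)b−2275)
  −6b³+9b²+117b−60 = (−(24/455)b+12/455)((455/4)b²−(455/4)b−2275) + (0)
Last nonzero remainder: (455/4)b²−(455/4)b−2275. Dividing through by 455/4 gives the monic gcd b²−b−20.

b²−b−20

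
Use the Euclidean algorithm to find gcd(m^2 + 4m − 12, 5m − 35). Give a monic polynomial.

By polynomial division,
  m^2 + 4m − 12 = ((1/5)m + 11/5)(5m − 35) + (65)
  5m − 35 = ((1/13)m − 7/13)(65) + (0)
The last nonzero remainder is the constant 65, so the polynomials are coprime and gcd = 1.

1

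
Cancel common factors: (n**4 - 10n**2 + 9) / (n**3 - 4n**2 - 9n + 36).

Euclidean algorithm in ℚ[n]:
  n**4 - 10n**2 + 9 = (n + 4)(n**3 - 4n**2 - 9n + 36) + (15n**2 - 135)
  n**3 - 4n**2 - 9n + 36 = ((1/15)n - 4/15)(15n**2 - 135) + (0)
Last nonzero remainder: 15n**2 - 135. Dividing through by 15 gives the monic gcd n**2 - 9.
Cancel n**2 - 9 from numerator and denominator to get the reduced form.

(n**2 - 1)/(n - 4)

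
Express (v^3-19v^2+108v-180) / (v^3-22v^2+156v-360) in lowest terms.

(v-3)/(v-6)

Repeated division with remainder:
  v^3-19v^2+108v-180 = (v^3-22v^2+156v-360) + (3v^2-48v+180)
  v^3-22v^2+156v-360 = ((1/3)v-2)(3v^2-48v+180) + (0)
Last nonzero remainder: 3v^2-48v+180. Dividing through by 3 gives the monic gcd v^2-16v+60.
Cancel v^2-16v+60 from numerator and denominator to get the reduced form.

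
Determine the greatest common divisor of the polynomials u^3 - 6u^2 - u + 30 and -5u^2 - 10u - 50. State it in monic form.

1

Repeated division with remainder:
  u^3 - 6u^2 - u + 30 = (-(1/5)u + 8/5)(-5u^2 - 10u - 50) + (5u + 110)
  -5u^2 - 10u - 50 = (-u + 20)(5u + 110) + (-2250)
  5u + 110 = (-(1/450)u - 11/225)(-2250) + (0)
The last nonzero remainder is the constant -2250, so the polynomials are coprime and gcd = 1.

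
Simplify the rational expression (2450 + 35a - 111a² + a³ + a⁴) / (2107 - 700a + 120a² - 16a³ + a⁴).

Apply the Euclidean algorithm:
  a⁴ + a³ - 111a² + 35a + 2450 = (a⁴ - 16a³ + 120a² - 700a + 2107) + (17a³ - 231a² + 735a + 343)
  a⁴ - 16a³ + 120a² - 700a + 2107 = ((1/17)a - 41/289)(17a³ - 231a² + 735a + 343) + ((12714/289)a² - (177996/289)a + 622986/289)
  17a³ - 231a² + 735a + 343 = ((4913/12714)a + 2023/12714)((12714/289)a² - (177996/289)a + 622986/289) + (0)
Last nonzero remainder: (12714/289)a² - (177996/289)a + 622986/289. Dividing through by 12714/289 gives the monic gcd a² - 14a + 49.
Cancel a² - 14a + 49 from numerator and denominator to get the reduced form.

(50 + 15a + a²)/(43 - 2a + a²)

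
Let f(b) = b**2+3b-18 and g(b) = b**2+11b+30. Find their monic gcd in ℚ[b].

b+6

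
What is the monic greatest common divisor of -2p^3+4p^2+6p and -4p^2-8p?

Euclidean algorithm in ℚ[p]:
  -2p^3+4p^2+6p = ((1/2)p-2)(-4p^2-8p) + (-10p)
  -4p^2-8p = ((2/5)p+4/5)(-10p) + (0)
Last nonzero remainder: -10p. Dividing through by -10 gives the monic gcd p.

p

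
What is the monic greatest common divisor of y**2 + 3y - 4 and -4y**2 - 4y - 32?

1

Repeated division with remainder:
  y**2 + 3y - 4 = (-1/4)(-4y**2 - 4y - 32) + (2y - 12)
  -4y**2 - 4y - 32 = (-2y - 14)(2y - 12) + (-200)
  2y - 12 = (-(1/100)y + 3/50)(-200) + (0)
The last nonzero remainder is the constant -200, so the polynomials are coprime and gcd = 1.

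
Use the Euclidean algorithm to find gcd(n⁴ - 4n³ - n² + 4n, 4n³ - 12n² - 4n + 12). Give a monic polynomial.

Euclidean algorithm in ℚ[n]:
  n⁴ - 4n³ - n² + 4n = ((1/4)n - 1/4)(4n³ - 12n² - 4n + 12) + (-3n² + 3)
  4n³ - 12n² - 4n + 12 = (-(4/3)n + 4)(-3n² + 3) + (0)
Last nonzero remainder: -3n² + 3. Dividing through by -3 gives the monic gcd n² - 1.

n² - 1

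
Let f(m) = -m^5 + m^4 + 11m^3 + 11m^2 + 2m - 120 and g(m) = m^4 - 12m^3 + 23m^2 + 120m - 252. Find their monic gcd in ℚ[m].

Euclidean algorithm in ℚ[m]:
  -m^5 + m^4 + 11m^3 + 11m^2 + 2m - 120 = (-m - 11)(m^4 - 12m^3 + 23m^2 + 120m - 252) + (-98m^3 + 384m^2 + 1070m - 2892)
  m^4 - 12m^3 + 23m^2 + 120m - 252 = (-(1/98)m + 198/2401)(-98m^3 + 384m^2 + 1070m - 2892) + ((5406/2401)m^2 + (5406/2401)m - 32436/2401)
  -98m^3 + 384m^2 + 1070m - 2892 = (-(117649/2703)m + 578641/2703)((5406/2401)m^2 + (5406/2401)m - 32436/2401) + (0)
Last nonzero remainder: (5406/2401)m^2 + (5406/2401)m - 32436/2401. Dividing through by 5406/2401 gives the monic gcd m^2 + m - 6.

m^2 + m - 6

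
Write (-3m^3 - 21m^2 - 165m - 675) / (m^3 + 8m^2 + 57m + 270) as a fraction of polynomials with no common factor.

(-3m - 15)/(m + 6)

Euclidean algorithm in ℚ[m]:
  -3m^3 - 21m^2 - 165m - 675 = (-3)(m^3 + 8m^2 + 57m + 270) + (3m^2 + 6m + 135)
  m^3 + 8m^2 + 57m + 270 = ((1/3)m + 2)(3m^2 + 6m + 135) + (0)
Last nonzero remainder: 3m^2 + 6m + 135. Dividing through by 3 gives the monic gcd m^2 + 2m + 45.
Cancel m^2 + 2m + 45 from numerator and denominator to get the reduced form.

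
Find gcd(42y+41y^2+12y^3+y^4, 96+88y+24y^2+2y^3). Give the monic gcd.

2+y

Repeated division with remainder:
  y^4+12y^3+41y^2+42y = ((1/2)y)(2y^3+24y^2+88y+96) + (−3y^2−6y)
  2y^3+24y^2+88y+96 = (−(2/3)y−20/3)(−3y^2−6y) + (48y+96)
  −3y^2−6y = (−(1/16)y)(48y+96) + (0)
Last nonzero remainder: 48y+96. Dividing through by 48 gives the monic gcd y+2.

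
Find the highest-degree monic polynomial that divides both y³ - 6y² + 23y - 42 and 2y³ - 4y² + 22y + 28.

y² - 3y + 14

Repeated division with remainder:
  y³ - 6y² + 23y - 42 = (1/2)(2y³ - 4y² + 22y + 28) + (-4y² + 12y - 56)
  2y³ - 4y² + 22y + 28 = (-(1/2)y - 1/2)(-4y² + 12y - 56) + (0)
Last nonzero remainder: -4y² + 12y - 56. Dividing through by -4 gives the monic gcd y² - 3y + 14.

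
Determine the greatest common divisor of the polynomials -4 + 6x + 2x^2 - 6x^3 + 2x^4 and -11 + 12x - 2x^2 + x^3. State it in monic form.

By polynomial division,
  2x^4 - 6x^3 + 2x^2 + 6x - 4 = (2x - 2)(x^3 - 2x^2 + 12x - 11) + (-26x^2 + 52x - 26)
  x^3 - 2x^2 + 12x - 11 = (-(1/26)x)(-26x^2 + 52x - 26) + (11x - 11)
  -26x^2 + 52x - 26 = (-(26/11)x + 26/11)(11x - 11) + (0)
Last nonzero remainder: 11x - 11. Dividing through by 11 gives the monic gcd x - 1.

-1 + x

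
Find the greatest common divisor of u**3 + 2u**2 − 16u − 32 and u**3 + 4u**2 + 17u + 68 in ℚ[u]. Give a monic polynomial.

Euclidean algorithm in ℚ[u]:
  u**3 + 2u**2 − 16u − 32 = (u**3 + 4u**2 + 17u + 68) + (−2u**2 − 33u − 100)
  u**3 + 4u**2 + 17u + 68 = (−(1/2)u + 25/4)(−2u**2 − 33u − 100) + ((693/4)u + 693)
  −2u**2 − 33u − 100 = (−(8/693)u − 100/693)((693/4)u + 693) + (0)
Last nonzero remainder: (693/4)u + 693. Dividing through by 693/4 gives the monic gcd u + 4.

u + 4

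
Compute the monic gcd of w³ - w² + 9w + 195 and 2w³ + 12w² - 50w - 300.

w + 5

Apply the Euclidean algorithm:
  w³ - w² + 9w + 195 = (1/2)(2w³ + 12w² - 50w - 300) + (-7w² + 34w + 345)
  2w³ + 12w² - 50w - 300 = (-(2/7)w - 152/49)(-7w² + 34w + 345) + ((7548/49)w + 37740/49)
  -7w² + 34w + 345 = (-(343/7548)w + 1127/2516)((7548/49)w + 37740/49) + (0)
Last nonzero remainder: (7548/49)w + 37740/49. Dividing through by 7548/49 gives the monic gcd w + 5.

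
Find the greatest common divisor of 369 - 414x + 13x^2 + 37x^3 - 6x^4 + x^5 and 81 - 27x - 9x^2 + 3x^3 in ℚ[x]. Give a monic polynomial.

Apply the Euclidean algorithm:
  x^5 - 6x^4 + 37x^3 + 13x^2 - 414x + 369 = ((1/3)x^2 - x + 37/3)(3x^3 - 9x^2 - 27x + 81) + (70x^2 - 630)
  3x^3 - 9x^2 - 27x + 81 = ((3/70)x - 9/70)(70x^2 - 630) + (0)
Last nonzero remainder: 70x^2 - 630. Dividing through by 70 gives the monic gcd x^2 - 9.

-9 + x^2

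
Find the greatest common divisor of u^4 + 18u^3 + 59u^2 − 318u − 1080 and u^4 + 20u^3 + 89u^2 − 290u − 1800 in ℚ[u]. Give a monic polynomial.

u^3 + 15u^2 + 14u − 360

Apply the Euclidean algorithm:
  u^4 + 18u^3 + 59u^2 − 318u − 1080 = (u^4 + 20u^3 + 89u^2 − 290u − 1800) + (−2u^3 − 30u^2 − 28u + 720)
  u^4 + 20u^3 + 89u^2 − 290u − 1800 = (−(1/2)u − 5/2)(−2u^3 − 30u^2 − 28u + 720) + (0)
Last nonzero remainder: −2u^3 − 30u^2 − 28u + 720. Dividing through by −2 gives the monic gcd u^3 + 15u^2 + 14u − 360.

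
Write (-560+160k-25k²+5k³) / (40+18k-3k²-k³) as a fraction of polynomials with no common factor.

(-140+5k-5k²)/(10+7k+k²)

Apply the Euclidean algorithm:
  5k³-25k²+160k-560 = (-5)(-k³-3k²+18k+40) + (-40k²+250k-360)
  -k³-3k²+18k+40 = ((1/40)k+37/160)(-40k²+250k-360) + (-(493/16)k+493/4)
  -40k²+250k-360 = ((640/493)k-1440/493)(-(493/16)k+493/4) + (0)
Last nonzero remainder: -(493/16)k+493/4. Dividing through by -493/16 gives the monic gcd k-4.
Cancel k-4 from numerator and denominator to get the reduced form.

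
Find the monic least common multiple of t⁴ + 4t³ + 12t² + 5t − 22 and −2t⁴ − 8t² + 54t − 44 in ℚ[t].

t⁵ + 2t⁴ + 4t³ − 19t² − 32t + 44

Apply the Euclidean algorithm:
  t⁴ + 4t³ + 12t² + 5t − 22 = (−1/2)(−2t⁴ − 8t² + 54t − 44) + (4t³ + 8t² + 32t − 44)
  −2t⁴ − 8t² + 54t − 44 = (−(1/2)t + 1)(4t³ + 8t² + 32t − 44) + (0)
Last nonzero remainder: 4t³ + 8t² + 32t − 44. Dividing through by 4 gives the monic gcd t³ + 2t² + 8t − 11.
Then lcm(f, g) = f·g / gcd(f, g); expanding and making the result monic gives the answer.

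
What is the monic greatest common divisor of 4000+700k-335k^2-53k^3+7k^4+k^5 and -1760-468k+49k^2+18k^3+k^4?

-160-28k+7k^2+k^3

Apply the Euclidean algorithm:
  k^5+7k^4-53k^3-335k^2+700k+4000 = (k-11)(k^4+18k^3+49k^2-468k-1760) + (96k^3+672k^2-2688k-15360)
  k^4+18k^3+49k^2-468k-1760 = ((1/96)k+11/96)(96k^3+672k^2-2688k-15360) + (0)
Last nonzero remainder: 96k^3+672k^2-2688k-15360. Dividing through by 96 gives the monic gcd k^3+7k^2-28k-160.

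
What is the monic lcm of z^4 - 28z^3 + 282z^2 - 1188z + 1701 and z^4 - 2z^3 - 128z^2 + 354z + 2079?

Euclidean algorithm in ℚ[z]:
  z^4 - 28z^3 + 282z^2 - 1188z + 1701 = (z^4 - 2z^3 - 128z^2 + 354z + 2079) + (-26z^3 + 410z^2 - 1542z - 378)
  z^4 - 2z^3 - 128z^2 + 354z + 2079 = (-(1/26)z - 179/338)(-26z^3 + 410z^2 - 1542z - 378) + ((5040/169)z^2 - (80640/169)z + 317520/169)
  -26z^3 + 410z^2 - 1542z - 378 = (-(2197/2520)z - 169/840)((5040/169)z^2 - (80640/169)z + 317520/169) + (0)
Last nonzero remainder: (5040/169)z^2 - (80640/169)z + 317520/169. Dividing through by 5040/169 gives the monic gcd z^2 - 16z + 63.
Then lcm(f, g) = f·g / gcd(f, g); expanding and making the result monic gives the answer.

z^6 - 14z^5 - 77z^4 + 1836z^3 - 5625z^2 - 15390z + 56133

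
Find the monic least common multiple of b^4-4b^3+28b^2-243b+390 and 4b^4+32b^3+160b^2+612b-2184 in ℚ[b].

b^5+3b^4-47b^2-1311b+2730

By polynomial division,
  b^4-4b^3+28b^2-243b+390 = (1/4)(4b^4+32b^3+160b^2+612b-2184) + (-12b^3-12b^2-396b+936)
  4b^4+32b^3+160b^2+612b-2184 = (-(1/3)b-7/3)(-12b^3-12b^2-396b+936) + (0)
Last nonzero remainder: -12b^3-12b^2-396b+936. Dividing through by -12 gives the monic gcd b^3+b^2+33b-78.
Then lcm(f, g) = f·g / gcd(f, g); expanding and making the result monic gives the answer.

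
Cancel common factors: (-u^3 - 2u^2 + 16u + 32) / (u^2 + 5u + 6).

By polynomial division,
  -u^3 - 2u^2 + 16u + 32 = (-u + 3)(u^2 + 5u + 6) + (7u + 14)
  u^2 + 5u + 6 = ((1/7)u + 3/7)(7u + 14) + (0)
Last nonzero remainder: 7u + 14. Dividing through by 7 gives the monic gcd u + 2.
Cancel u + 2 from numerator and denominator to get the reduced form.

(-u^2 + 16)/(u + 3)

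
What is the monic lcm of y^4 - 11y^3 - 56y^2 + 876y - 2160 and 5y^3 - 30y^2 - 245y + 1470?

Apply the Euclidean algorithm:
  y^4 - 11y^3 - 56y^2 + 876y - 2160 = ((1/5)y - 1)(5y^3 - 30y^2 - 245y + 1470) + (-37y^2 + 337y - 690)
  5y^3 - 30y^2 - 245y + 1470 = (-(5/37)y - 575/1369)(-37y^2 + 337y - 690) + (-(269280/1369)y + 1615680/1369)
  -37y^2 + 337y - 690 = ((50653/269280)y - 31487/53856)(-(269280/1369)y + 1615680/1369) + (0)
Last nonzero remainder: -(269280/1369)y + 1615680/1369. Dividing through by -269280/1369 gives the monic gcd y - 6.
Then lcm(f, g) = f·g / gcd(f, g); expanding and making the result monic gives the answer.

y^6 - 11y^5 - 105y^4 + 1415y^3 + 584y^2 - 42924y + 105840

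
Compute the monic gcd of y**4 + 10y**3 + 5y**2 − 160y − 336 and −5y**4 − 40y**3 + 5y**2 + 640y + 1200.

Repeated division with remainder:
  y**4 + 10y**3 + 5y**2 − 160y − 336 = (−1/5)(−5y**4 − 40y**3 + 5y**2 + 640y + 1200) + (2y**3 + 6y**2 − 32y − 96)
  −5y**4 − 40y**3 + 5y**2 + 640y + 1200 = (−(5/2)y − 25/2)(2y**3 + 6y**2 − 32y − 96) + (0)
Last nonzero remainder: 2y**3 + 6y**2 − 32y − 96. Dividing through by 2 gives the monic gcd y**3 + 3y**2 − 16y − 48.

y**3 + 3y**2 − 16y − 48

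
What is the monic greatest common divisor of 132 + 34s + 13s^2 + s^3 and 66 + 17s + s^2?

11 + s

Euclidean algorithm in ℚ[s]:
  s^3 + 13s^2 + 34s + 132 = (s − 4)(s^2 + 17s + 66) + (36s + 396)
  s^2 + 17s + 66 = ((1/36)s + 1/6)(36s + 396) + (0)
Last nonzero remainder: 36s + 396. Dividing through by 36 gives the monic gcd s + 11.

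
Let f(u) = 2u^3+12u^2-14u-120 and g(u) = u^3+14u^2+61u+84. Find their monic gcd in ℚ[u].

Repeated division with remainder:
  2u^3+12u^2-14u-120 = (2)(u^3+14u^2+61u+84) + (-16u^2-136u-288)
  u^3+14u^2+61u+84 = (-(1/16)u-11/32)(-16u^2-136u-288) + (-(15/4)u-15)
  -16u^2-136u-288 = ((64/15)u+96/5)(-(15/4)u-15) + (0)
Last nonzero remainder: -(15/4)u-15. Dividing through by -15/4 gives the monic gcd u+4.

u+4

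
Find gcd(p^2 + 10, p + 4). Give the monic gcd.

1

Repeated division with remainder:
  p^2 + 10 = (p - 4)(p + 4) + (26)
  p + 4 = ((1/26)p + 2/13)(26) + (0)
The last nonzero remainder is the constant 26, so the polynomials are coprime and gcd = 1.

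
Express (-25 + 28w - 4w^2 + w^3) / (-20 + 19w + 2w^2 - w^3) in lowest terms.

(-25 + 3w - w^2)/(-20 - w + w^2)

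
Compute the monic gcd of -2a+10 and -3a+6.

Apply the Euclidean algorithm:
  -2a+10 = (2/3)(-3a+6) + (6)
  -3a+6 = (-(1/2)a+1)(6) + (0)
The last nonzero remainder is the constant 6, so the polynomials are coprime and gcd = 1.

1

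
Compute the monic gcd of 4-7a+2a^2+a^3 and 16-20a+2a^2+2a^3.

-4+3a+a^2

Euclidean algorithm in ℚ[a]:
  a^3+2a^2-7a+4 = (1/2)(2a^3+2a^2-20a+16) + (a^2+3a-4)
  2a^3+2a^2-20a+16 = (2a-4)(a^2+3a-4) + (0)
The last nonzero remainder a^2+3a-4 is already monic.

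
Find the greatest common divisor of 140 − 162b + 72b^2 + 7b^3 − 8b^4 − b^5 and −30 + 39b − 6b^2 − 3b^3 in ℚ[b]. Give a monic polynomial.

Euclidean algorithm in ℚ[b]:
  −b^5 − 8b^4 + 7b^3 + 72b^2 − 162b + 140 = ((1/3)b^2 + 2b − 2)(−3b^3 − 6b^2 + 39b − 30) + (−8b^2 − 24b + 80)
  −3b^3 − 6b^2 + 39b − 30 = ((3/8)b − 3/8)(−8b^2 − 24b + 80) + (0)
Last nonzero remainder: −8b^2 − 24b + 80. Dividing through by −8 gives the monic gcd b^2 + 3b − 10.

−10 + 3b + b^2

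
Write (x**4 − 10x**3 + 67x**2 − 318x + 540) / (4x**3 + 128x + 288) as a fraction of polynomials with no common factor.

Euclidean algorithm in ℚ[x]:
  x**4 − 10x**3 + 67x**2 − 318x + 540 = ((1/4)x − 5/2)(4x**3 + 128x + 288) + (35x**2 − 70x + 1260)
  4x**3 + 128x + 288 = ((4/35)x + 8/35)(35x**2 − 70x + 1260) + (0)
Last nonzero remainder: 35x**2 − 70x + 1260. Dividing through by 35 gives the monic gcd x**2 − 2x + 36.
Cancel x**2 − 2x + 36 from numerator and denominator to get the reduced form.

(x**2 − 8x + 15)/(4x + 8)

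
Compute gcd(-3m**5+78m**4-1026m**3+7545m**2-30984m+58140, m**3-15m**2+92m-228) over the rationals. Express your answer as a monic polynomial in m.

m**3-15m**2+92m-228

By polynomial division,
  -3m**5+78m**4-1026m**3+7545m**2-30984m+58140 = (-3m**2+33m-255)(m**3-15m**2+92m-228) + (0)
The last nonzero remainder m**3-15m**2+92m-228 is already monic.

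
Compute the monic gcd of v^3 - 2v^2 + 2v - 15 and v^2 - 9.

v - 3

Euclidean algorithm in ℚ[v]:
  v^3 - 2v^2 + 2v - 15 = (v - 2)(v^2 - 9) + (11v - 33)
  v^2 - 9 = ((1/11)v + 3/11)(11v - 33) + (0)
Last nonzero remainder: 11v - 33. Dividing through by 11 gives the monic gcd v - 3.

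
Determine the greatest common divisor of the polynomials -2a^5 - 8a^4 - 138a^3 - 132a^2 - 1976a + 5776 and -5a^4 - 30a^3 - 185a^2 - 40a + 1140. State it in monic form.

Euclidean algorithm in ℚ[a]:
  -2a^5 - 8a^4 - 138a^3 - 132a^2 - 1976a + 5776 = ((2/5)a - 4/5)(-5a^4 - 30a^3 - 185a^2 - 40a + 1140) + (-88a^3 - 264a^2 - 2464a + 6688)
  -5a^4 - 30a^3 - 185a^2 - 40a + 1140 = ((5/88)a + 15/88)(-88a^3 - 264a^2 - 2464a + 6688) + (0)
Last nonzero remainder: -88a^3 - 264a^2 - 2464a + 6688. Dividing through by -88 gives the monic gcd a^3 + 3a^2 + 28a - 76.

a^3 + 3a^2 + 28a - 76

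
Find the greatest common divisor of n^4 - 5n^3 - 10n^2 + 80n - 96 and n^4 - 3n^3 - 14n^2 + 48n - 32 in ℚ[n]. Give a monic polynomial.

By polynomial division,
  n^4 - 5n^3 - 10n^2 + 80n - 96 = (n^4 - 3n^3 - 14n^2 + 48n - 32) + (-2n^3 + 4n^2 + 32n - 64)
  n^4 - 3n^3 - 14n^2 + 48n - 32 = (-(1/2)n + 1/2)(-2n^3 + 4n^2 + 32n - 64) + (0)
Last nonzero remainder: -2n^3 + 4n^2 + 32n - 64. Dividing through by -2 gives the monic gcd n^3 - 2n^2 - 16n + 32.

n^3 - 2n^2 - 16n + 32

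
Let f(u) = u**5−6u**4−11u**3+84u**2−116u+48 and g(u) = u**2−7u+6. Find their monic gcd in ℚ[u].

u**2−7u+6

Apply the Euclidean algorithm:
  u**5−6u**4−11u**3+84u**2−116u+48 = (u**3+u**2−10u+8)(u**2−7u+6) + (0)
The last nonzero remainder u**2−7u+6 is already monic.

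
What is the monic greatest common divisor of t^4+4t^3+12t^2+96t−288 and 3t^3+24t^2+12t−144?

t^2+4t−12

By polynomial division,
  t^4+4t^3+12t^2+96t−288 = ((1/3)t−4/3)(3t^3+24t^2+12t−144) + (40t^2+160t−480)
  3t^3+24t^2+12t−144 = ((3/40)t+3/10)(40t^2+160t−480) + (0)
Last nonzero remainder: 40t^2+160t−480. Dividing through by 40 gives the monic gcd t^2+4t−12.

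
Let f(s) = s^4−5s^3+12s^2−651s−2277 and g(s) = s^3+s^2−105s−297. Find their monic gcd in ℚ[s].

s^2−8s−33

By polynomial division,
  s^4−5s^3+12s^2−651s−2277 = (s−6)(s^3+s^2−105s−297) + (123s^2−984s−4059)
  s^3+s^2−105s−297 = ((1/123)s+3/41)(123s^2−984s−4059) + (0)
Last nonzero remainder: 123s^2−984s−4059. Dividing through by 123 gives the monic gcd s^2−8s−33.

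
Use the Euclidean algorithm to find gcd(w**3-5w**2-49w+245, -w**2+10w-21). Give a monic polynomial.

Repeated division with remainder:
  w**3-5w**2-49w+245 = (-w-5)(-w**2+10w-21) + (-20w+140)
  -w**2+10w-21 = ((1/20)w-3/20)(-20w+140) + (0)
Last nonzero remainder: -20w+140. Dividing through by -20 gives the monic gcd w-7.

w-7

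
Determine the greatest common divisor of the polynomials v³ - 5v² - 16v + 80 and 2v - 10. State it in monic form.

v - 5

Repeated division with remainder:
  v³ - 5v² - 16v + 80 = ((1/2)v² - 8)(2v - 10) + (0)
Last nonzero remainder: 2v - 10. Dividing through by 2 gives the monic gcd v - 5.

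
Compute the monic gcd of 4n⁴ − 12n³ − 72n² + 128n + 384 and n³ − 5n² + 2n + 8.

Apply the Euclidean algorithm:
  4n⁴ − 12n³ − 72n² + 128n + 384 = (4n + 8)(n³ − 5n² + 2n + 8) + (−40n² + 80n + 320)
  n³ − 5n² + 2n + 8 = (−(1/40)n + 3/40)(−40n² + 80n + 320) + (4n − 16)
  −40n² + 80n + 320 = (−10n − 20)(4n − 16) + (0)
Last nonzero remainder: 4n − 16. Dividing through by 4 gives the monic gcd n − 4.

n − 4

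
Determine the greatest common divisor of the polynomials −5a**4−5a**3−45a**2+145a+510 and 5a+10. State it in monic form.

Apply the Euclidean algorithm:
  −5a**4−5a**3−45a**2+145a+510 = (−a**3+a**2−11a+51)(5a+10) + (0)
Last nonzero remainder: 5a+10. Dividing through by 5 gives the monic gcd a+2.

a+2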